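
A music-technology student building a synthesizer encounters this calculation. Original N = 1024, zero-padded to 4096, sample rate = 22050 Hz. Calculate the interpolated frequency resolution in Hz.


Frequency resolution after zero-padding:
N_padded = 1024 * 4 = 4096
df = fs / N_padded
   = 22050 / 4096
   = 5.3833 Hz

5.3833 Hz


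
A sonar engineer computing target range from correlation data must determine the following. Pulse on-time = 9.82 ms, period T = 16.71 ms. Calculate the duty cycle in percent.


Duty cycle as a percentage:
DC = (t_on / T) * 100
   = (9.82 / 16.71) * 100
   = 0.587672 * 100
   = 58.77 %

58.77 %


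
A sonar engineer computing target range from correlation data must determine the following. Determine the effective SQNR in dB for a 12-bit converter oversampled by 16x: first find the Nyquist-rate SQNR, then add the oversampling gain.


Step 1 — baseline SQNR at Nyquist:
SQNR_base = 6.02*N + 1.76
          = 6.02*12 + 1.76
          = 74.0 dB

Step 2 — oversampling processing gain:
G = 10*log10(OSR) = 10*log10(16) = 12.04 dB

Step 3 — total:
SQNR_total = 74.0 + 12.04 = 86.04 dB

Base SQNR = 74.0 dB; oversampled SQNR = 86.04 dB


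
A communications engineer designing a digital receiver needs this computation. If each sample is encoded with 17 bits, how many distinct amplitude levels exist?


Number of quantization levels = 2^N
= 2^17
= 131072

131072


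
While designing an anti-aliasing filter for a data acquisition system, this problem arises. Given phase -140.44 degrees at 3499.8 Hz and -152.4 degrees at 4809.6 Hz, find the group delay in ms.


Group delay from phase difference:
tau = -d(phi)/d(omega)
d(phi) = -11.96 deg = -0.208741 rad
d(omega) = 2*pi*(4809.6 - 3499.8) = 8229.7161 rad/s
tau = -(-0.208741) / 8229.7161
    = 0.0254 ms

0.0254 ms


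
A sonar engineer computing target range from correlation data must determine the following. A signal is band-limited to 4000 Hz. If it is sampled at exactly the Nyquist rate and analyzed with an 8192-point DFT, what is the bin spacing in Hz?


Step 1 — Nyquist sampling rate:
fs = 2 * fmax = 2 * 4000 = 8000 Hz

Step 2 — DFT bin spacing:
df = fs / N = 8000 / 8192 = 0.9766 Hz

0.9766 Hz


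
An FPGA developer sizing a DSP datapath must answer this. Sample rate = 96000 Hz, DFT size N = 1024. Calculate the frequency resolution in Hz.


DFT frequency resolution:
df = fs / N
   = 96000 / 1024
   = 93.75 Hz

93.75 Hz


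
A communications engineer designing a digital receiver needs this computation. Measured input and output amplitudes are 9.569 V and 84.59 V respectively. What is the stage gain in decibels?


Voltage gain in dB:
G = 20 * log10(Vout / Vin)
  = 20 * log10(84.59 / 9.569)
  = 20 * log10(8.840004)
  = 20 * 0.946452
  = 18.93 dB

18.93 dB


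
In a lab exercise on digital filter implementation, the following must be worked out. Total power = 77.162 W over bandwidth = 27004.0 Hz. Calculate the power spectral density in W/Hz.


Power spectral density:
PSD = P / BW
    = 77.162 / 27004.0
    = 0.00285743 W/Hz

0.00285743 W/Hz


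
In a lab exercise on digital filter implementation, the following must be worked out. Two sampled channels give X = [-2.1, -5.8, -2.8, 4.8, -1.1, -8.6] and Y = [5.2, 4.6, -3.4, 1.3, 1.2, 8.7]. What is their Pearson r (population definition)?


Pearson correlation coefficient (population):
r = cov(X,Y) / (std(X) * std(Y))
Mean X = -2.6, Mean Y = 2.9333
Cov(X,Y) = -8.703333
Std(X) = 4.154114, Std(Y) = 3.806865
r = -0.5504

-0.5504


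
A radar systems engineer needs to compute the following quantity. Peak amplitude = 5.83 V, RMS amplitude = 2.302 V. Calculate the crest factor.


Crest factor is the ratio of peak to RMS:
CF = V_peak / V_rms
   = 5.83 / 2.302
   = 2.5326

2.5326


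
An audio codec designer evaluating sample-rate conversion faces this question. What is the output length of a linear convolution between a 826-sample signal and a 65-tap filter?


Linear convolution output length:
L = N + M - 1
  = 826 + 65 - 1
  = 890 samples

890


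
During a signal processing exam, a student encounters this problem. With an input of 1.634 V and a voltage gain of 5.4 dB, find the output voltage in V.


Output voltage from dB gain:
V_out = V_in * 10^(gain_dB / 20)
      = 1.634 * 10^(5.4 / 20)
      = 1.634 * 1.862087
      = 3.0427 V

3.0427 V


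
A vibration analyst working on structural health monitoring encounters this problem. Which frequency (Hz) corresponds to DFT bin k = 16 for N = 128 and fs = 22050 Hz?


Frequency of DFT bin k:
f_k = k * fs / N
    = 16 * 22050 / 128
    = 352800 / 128
    = 2756.25 Hz

2756.25 Hz


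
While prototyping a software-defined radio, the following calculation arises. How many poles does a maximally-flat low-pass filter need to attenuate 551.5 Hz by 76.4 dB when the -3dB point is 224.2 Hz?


Butterworth filter order formula:
n = log10(10^(A/10) - 1) / (2 * log10(f_stop/f_pass))
10^(76.4/10) - 1 = 43651582.224
f_stop/f_pass = 551.5 / 224.2 = 2.4599
n = 9.7721 -> ceil = 10

10


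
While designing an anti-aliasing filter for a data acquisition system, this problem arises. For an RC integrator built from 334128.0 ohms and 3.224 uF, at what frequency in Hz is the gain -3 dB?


Cutoff frequency of a first-order RC filter:
fc = 1 / (2 * pi * R * C)
C = 3.224 uF = 3.224e-06 F
fc = 1 / (2 * pi * 334128.0 * 3.224e-06)
   = 1 / 6.768427364383
   = 0.147745 Hz

0.147745 Hz


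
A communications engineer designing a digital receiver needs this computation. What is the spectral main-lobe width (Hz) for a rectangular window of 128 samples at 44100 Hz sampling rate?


Main lobe width for a rectangular window:
Width = 2 * fs / N
      = 2 * 44100 / 128
      = 88200 / 128
      = 689.062 Hz

689.062 Hz


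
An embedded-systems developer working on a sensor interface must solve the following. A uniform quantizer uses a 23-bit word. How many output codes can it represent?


Number of quantization levels = 2^N
= 2^23
= 8388608

8388608


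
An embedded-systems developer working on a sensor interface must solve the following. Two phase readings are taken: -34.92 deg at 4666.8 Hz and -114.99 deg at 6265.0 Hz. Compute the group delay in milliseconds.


Group delay from phase difference:
tau = -d(phi)/d(omega)
d(phi) = -80.07 deg = -1.397485 rad
d(omega) = 2*pi*(6265.0 - 4666.8) = 10041.7868 rad/s
tau = -(-1.397485) / 10041.7868
    = 0.1392 ms

0.1392 ms


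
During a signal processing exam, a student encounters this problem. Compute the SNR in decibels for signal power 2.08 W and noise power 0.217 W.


SNR in decibels:
SNR = 10 * log10(Ps / Pn)
    = 10 * log10(2.08 / 0.217)
    = 10 * log10(9.5853)
    = 10 * 0.9816
    = 9.82 dB

9.82 dB


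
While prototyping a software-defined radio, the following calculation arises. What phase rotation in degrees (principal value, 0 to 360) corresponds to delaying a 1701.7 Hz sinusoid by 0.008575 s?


Phase shift from frequency and time delay:
phi = 360 * f * t_delay
    = 360 * 1701.7 * 0.008575
    = 5253.15 degrees
    mod 360 = 213.15 degrees

213.15 degrees


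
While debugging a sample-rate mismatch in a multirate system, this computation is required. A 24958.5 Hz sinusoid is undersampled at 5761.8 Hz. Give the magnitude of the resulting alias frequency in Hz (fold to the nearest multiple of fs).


Compute the nearest integer multiple of fs to the signal:
n = round(24958.5 / 5761.8) = 4
f_alias = |24958.5 - 4 * 5761.8|
        = |24958.5 - 23047.2|
        = 1911.3 Hz

1911.3


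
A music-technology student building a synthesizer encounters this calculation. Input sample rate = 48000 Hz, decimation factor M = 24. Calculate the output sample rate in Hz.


Decimation reduces the sample rate:
fs_out = fs_in / M
       = 48000 / 24
       = 2000.0 Hz

2000.0 Hz


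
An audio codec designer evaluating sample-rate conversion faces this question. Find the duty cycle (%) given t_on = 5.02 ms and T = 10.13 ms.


Duty cycle as a percentage:
DC = (t_on / T) * 100
   = (5.02 / 10.13) * 100
   = 0.495558 * 100
   = 49.56 %

49.56 %


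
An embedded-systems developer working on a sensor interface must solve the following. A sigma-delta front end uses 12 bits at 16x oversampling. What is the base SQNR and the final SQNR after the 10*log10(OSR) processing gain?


Step 1 — baseline SQNR at Nyquist:
SQNR_base = 6.02*N + 1.76
          = 6.02*12 + 1.76
          = 74.0 dB

Step 2 — oversampling processing gain:
G = 10*log10(OSR) = 10*log10(16) = 12.04 dB

Step 3 — total:
SQNR_total = 74.0 + 12.04 = 86.04 dB

Base SQNR = 74.0 dB; oversampled SQNR = 86.04 dB


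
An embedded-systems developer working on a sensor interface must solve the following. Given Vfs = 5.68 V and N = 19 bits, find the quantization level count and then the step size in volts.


Step 1 — number of quantization levels:
L = 2^N = 2^19 = 524288

Step 2 — LSB step size:
delta = Vfs / L
      = 5.68 / 524288
      = 1.083e-05 V

Levels = 524288; step size = 1.083e-05 V


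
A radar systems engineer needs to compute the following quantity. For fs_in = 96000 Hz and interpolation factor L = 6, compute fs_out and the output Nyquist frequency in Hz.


Step 1 — output sample rate after interpolation by L:
fs_out = L * fs_in = 6 * 96000 = 576000 Hz

Step 2 — Nyquist frequency of the output stream:
f_Nyq = fs_out / 2 = 576000 / 2 = 288000.0 Hz

fs_out = 576000 Hz; f_Nyquist = 288000.0 Hz


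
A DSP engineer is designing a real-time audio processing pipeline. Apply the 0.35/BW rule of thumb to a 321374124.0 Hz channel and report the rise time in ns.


Rise time from bandwidth relationship:
tr = 0.35 / BW
   = 0.35 / 321374124.0
   = 1.089073369e-09 s
   = 1.0891 ns

1.0891 ns


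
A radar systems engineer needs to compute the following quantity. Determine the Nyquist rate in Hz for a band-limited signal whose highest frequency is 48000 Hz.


The Nyquist rate is twice the maximum frequency component.
fs_min = 2 * fmax
      = 2 * 48000
      = 96000 Hz

96000


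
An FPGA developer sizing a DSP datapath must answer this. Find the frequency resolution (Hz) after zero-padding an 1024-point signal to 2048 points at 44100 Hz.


Frequency resolution after zero-padding:
N_padded = 1024 * 2 = 2048
df = fs / N_padded
   = 44100 / 2048
   = 21.5332 Hz

21.5332 Hz


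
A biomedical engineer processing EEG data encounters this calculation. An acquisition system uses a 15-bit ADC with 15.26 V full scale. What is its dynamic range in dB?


Dynamic range from full-scale to LSB:
V_min = V_max / 2^bits = 15.26 / 2^15
DR = 20 * log10(V_max / V_min)
   = 20 * log10(2^15)
   = 20 * 15 * log10(2)
   = 90.31 dB

90.31 dB


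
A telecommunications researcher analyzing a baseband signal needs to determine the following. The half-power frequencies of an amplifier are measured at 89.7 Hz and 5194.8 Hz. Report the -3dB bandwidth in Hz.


Bandwidth is the difference of -3dB frequencies:
BW = f_high - f_low
   = 5194.8 - 89.7
   = 5105.1 Hz

5105.1 Hz


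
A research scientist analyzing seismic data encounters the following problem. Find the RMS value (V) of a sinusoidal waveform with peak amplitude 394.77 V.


RMS voltage for a sinusoidal waveform:
V_rms = V_peak / sqrt(2)
      = 394.77 / 1.414214
      = 279.145 V

279.145 V


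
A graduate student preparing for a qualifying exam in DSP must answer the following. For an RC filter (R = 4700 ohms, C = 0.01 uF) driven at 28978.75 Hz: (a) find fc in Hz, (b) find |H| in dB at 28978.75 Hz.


Step 1 — cutoff frequency:
fc = 1 / (2*pi*R*C)
C = 0.01 uF = 1e-08 F
fc = 1 / (2*pi*4700*1e-08)
   = 3386.275 Hz

Step 2 — magnitude at f = 28978.75 Hz:
|H(f)| = 1 / sqrt(1 + (f/fc)^2)
f/fc = 28978.75 / 3386.275 = 8.557707
|H| = 1 / sqrt(1 + 73.234349) = 0.116064
|H|_dB = 20*log10(0.116064) = -18.71 dB

fc = 3386.275 Hz; |H(28978.75 Hz)| = -18.71 dB


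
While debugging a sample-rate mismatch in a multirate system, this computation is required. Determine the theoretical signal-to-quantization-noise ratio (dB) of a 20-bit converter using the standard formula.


Theoretical SNR for a full-scale sinusoid:
SNR = 6.02 * N + 1.76
    = 6.02 * 20 + 1.76
    = 120.4 + 1.76
    = 122.16 dB

122.16 dB


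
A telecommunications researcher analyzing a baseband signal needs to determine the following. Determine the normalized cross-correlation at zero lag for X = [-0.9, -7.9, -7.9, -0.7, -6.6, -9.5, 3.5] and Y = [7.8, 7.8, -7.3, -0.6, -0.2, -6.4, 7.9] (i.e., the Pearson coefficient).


Pearson correlation coefficient (population):
r = cov(X,Y) / (std(X) * std(Y))
Mean X = -4.2857, Mean Y = 1.2857
Cov(X,Y) = 16.827347
Std(X) = 4.529405, Std(Y) = 6.17794
r = 0.6014

0.6014


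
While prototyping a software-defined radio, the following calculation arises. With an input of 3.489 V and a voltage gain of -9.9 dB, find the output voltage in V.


Output voltage from dB gain:
V_out = V_in * 10^(gain_dB / 20)
      = 3.489 * 10^(-9.9 / 20)
      = 3.489 * 0.31989
      = 1.1161 V

1.1161 V


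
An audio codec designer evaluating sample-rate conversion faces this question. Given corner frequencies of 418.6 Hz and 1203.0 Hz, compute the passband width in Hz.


Bandwidth is the difference of -3dB frequencies:
BW = f_high - f_low
   = 1203.0 - 418.6
   = 784.4 Hz

784.4 Hz


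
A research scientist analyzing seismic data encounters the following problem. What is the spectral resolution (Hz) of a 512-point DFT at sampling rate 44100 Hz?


DFT frequency resolution:
df = fs / N
   = 44100 / 512
   = 86.1328 Hz

86.1328 Hz


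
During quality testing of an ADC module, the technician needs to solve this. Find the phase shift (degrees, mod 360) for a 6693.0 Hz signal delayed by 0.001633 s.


Phase shift from frequency and time delay:
phi = 360 * f * t_delay
    = 360 * 6693.0 * 0.001633
    = 3934.68 degrees
    mod 360 = 334.68 degrees

334.68 degrees


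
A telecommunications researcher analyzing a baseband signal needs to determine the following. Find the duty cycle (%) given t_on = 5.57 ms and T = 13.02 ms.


Duty cycle as a percentage:
DC = (t_on / T) * 100
   = (5.57 / 13.02) * 100
   = 0.427803 * 100
   = 42.78 %

42.78 %


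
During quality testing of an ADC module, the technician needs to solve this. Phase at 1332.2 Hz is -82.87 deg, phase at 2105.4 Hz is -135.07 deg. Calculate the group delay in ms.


Group delay from phase difference:
tau = -d(phi)/d(omega)
d(phi) = -52.2 deg = -0.911062 rad
d(omega) = 2*pi*(2105.4 - 1332.2) = 4858.1589 rad/s
tau = -(-0.911062) / 4858.1589
    = 0.1875 ms

0.1875 ms


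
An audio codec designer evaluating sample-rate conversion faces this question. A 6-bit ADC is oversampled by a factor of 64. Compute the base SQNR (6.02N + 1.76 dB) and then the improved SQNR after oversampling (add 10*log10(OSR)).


Step 1 — baseline SQNR at Nyquist:
SQNR_base = 6.02*N + 1.76
          = 6.02*6 + 1.76
          = 37.88 dB

Step 2 — oversampling processing gain:
G = 10*log10(OSR) = 10*log10(64) = 18.06 dB

Step 3 — total:
SQNR_total = 37.88 + 18.06 = 55.94 dB

Base SQNR = 37.88 dB; oversampled SQNR = 55.94 dB


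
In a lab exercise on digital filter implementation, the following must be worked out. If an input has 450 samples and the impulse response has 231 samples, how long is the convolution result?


Linear convolution output length:
L = N + M - 1
  = 450 + 231 - 1
  = 680 samples

680


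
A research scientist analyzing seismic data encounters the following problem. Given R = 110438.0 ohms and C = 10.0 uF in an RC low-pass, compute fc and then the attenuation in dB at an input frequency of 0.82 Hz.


Step 1 — cutoff frequency:
fc = 1 / (2*pi*R*C)
C = 10.0 uF = 1e-05 F
fc = 1 / (2*pi*110438.0*1e-05)
   = 0.144112 Hz

Step 2 — magnitude at f = 0.82 Hz:
|H(f)| = 1 / sqrt(1 + (f/fc)^2)
f/fc = 0.82 / 0.144112 = 5.690019
|H| = 1 / sqrt(1 + 32.376316) = 0.1730935
|H|_dB = 20*log10(0.1730935) = -15.23 dB

fc = 0.144112 Hz; |H(0.82 Hz)| = -15.23 dB


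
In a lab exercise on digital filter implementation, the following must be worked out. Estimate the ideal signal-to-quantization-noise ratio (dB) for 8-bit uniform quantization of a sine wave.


Theoretical SNR for a full-scale sinusoid:
SNR = 6.02 * N + 1.76
    = 6.02 * 8 + 1.76
    = 48.16 + 1.76
    = 49.92 dB

49.92 dB


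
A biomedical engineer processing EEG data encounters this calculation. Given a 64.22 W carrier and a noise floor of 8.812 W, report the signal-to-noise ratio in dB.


SNR in decibels:
SNR = 10 * log10(Ps / Pn)
    = 10 * log10(64.22 / 8.812)
    = 10 * log10(7.2878)
    = 10 * 0.8626
    = 8.63 dB

8.63 dB


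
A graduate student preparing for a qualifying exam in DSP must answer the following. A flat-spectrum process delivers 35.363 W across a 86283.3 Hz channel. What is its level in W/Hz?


Power spectral density:
PSD = P / BW
    = 35.363 / 86283.3
    = 0.00040985 W/Hz

0.00040985 W/Hz


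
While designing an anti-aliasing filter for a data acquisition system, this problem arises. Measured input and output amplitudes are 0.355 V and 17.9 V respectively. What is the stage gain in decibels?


Voltage gain in dB:
G = 20 * log10(Vout / Vin)
  = 20 * log10(17.9 / 0.355)
  = 20 * log10(50.422535)
  = 20 * 1.702625
  = 34.05 dB

34.05 dB


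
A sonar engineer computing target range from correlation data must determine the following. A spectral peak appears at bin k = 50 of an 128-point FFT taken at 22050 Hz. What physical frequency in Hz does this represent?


Frequency of DFT bin k:
f_k = k * fs / N
    = 50 * 22050 / 128
    = 1102500 / 128
    = 8613.281 Hz

8613.281 Hz


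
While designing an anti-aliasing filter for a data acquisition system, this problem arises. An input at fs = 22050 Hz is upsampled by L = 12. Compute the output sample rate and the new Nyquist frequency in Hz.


Step 1 — output sample rate after interpolation by L:
fs_out = L * fs_in = 12 * 22050 = 264600 Hz

Step 2 — Nyquist frequency of the output stream:
f_Nyq = fs_out / 2 = 264600 / 2 = 132300.0 Hz

fs_out = 264600 Hz; f_Nyquist = 132300.0 Hz


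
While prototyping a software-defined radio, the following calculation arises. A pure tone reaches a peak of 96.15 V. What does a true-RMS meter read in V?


RMS voltage for a sinusoidal waveform:
V_rms = V_peak / sqrt(2)
      = 96.15 / 1.414214
      = 67.988 V

67.988 V


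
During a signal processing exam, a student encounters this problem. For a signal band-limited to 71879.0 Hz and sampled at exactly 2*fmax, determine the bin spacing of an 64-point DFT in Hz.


Step 1 — Nyquist sampling rate:
fs = 2 * fmax = 2 * 71879.0 = 143758.0 Hz

Step 2 — DFT bin spacing:
df = fs / N = 143758.0 / 64 = 2246.2188 Hz

2246.2188 Hz


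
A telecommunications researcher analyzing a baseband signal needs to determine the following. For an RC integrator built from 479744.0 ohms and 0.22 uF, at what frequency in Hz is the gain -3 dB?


Cutoff frequency of a first-order RC filter:
fc = 1 / (2 * pi * R * C)
C = 0.22 uF = 2.2e-07 F
fc = 1 / (2 * pi * 479744.0 * 2.2e-07)
   = 1 / 0.66315049944166
   = 1.507953 Hz

1.507953 Hz


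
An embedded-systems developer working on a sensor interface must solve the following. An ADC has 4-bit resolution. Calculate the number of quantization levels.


Number of quantization levels = 2^N
= 2^4
= 16

16


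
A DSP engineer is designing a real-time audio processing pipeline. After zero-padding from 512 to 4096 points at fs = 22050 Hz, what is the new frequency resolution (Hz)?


Frequency resolution after zero-padding:
N_padded = 512 * 8 = 4096
df = fs / N_padded
   = 22050 / 4096
   = 5.3833 Hz

5.3833 Hz


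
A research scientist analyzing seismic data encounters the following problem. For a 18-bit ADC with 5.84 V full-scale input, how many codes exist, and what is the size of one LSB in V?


Step 1 — number of quantization levels:
L = 2^N = 2^18 = 262144

Step 2 — LSB step size:
delta = Vfs / L
      = 5.84 / 262144
      = 2.228e-05 V

Levels = 262144; step size = 2.228e-05 V


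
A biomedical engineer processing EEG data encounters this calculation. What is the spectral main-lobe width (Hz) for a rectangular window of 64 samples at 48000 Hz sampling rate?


Main lobe width for a rectangular window:
Width = 2 * fs / N
      = 2 * 48000 / 64
      = 96000 / 64
      = 1500.0 Hz

1500.0 Hz


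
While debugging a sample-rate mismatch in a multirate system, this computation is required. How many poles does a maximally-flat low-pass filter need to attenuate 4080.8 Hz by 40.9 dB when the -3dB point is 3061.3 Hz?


Butterworth filter order formula:
n = log10(10^(A/10) - 1) / (2 * log10(f_stop/f_pass))
10^(40.9/10) - 1 = 12301.6877
f_stop/f_pass = 4080.8 / 3061.3 = 1.333
n = 16.3809 -> ceil = 17

17


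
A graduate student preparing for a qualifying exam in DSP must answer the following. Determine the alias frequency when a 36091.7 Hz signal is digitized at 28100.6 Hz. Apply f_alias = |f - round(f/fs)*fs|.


Compute the nearest integer multiple of fs to the signal:
n = round(36091.7 / 28100.6) = 1
f_alias = |36091.7 - 1 * 28100.6|
        = |36091.7 - 28100.6|
        = 7991.1 Hz

7991.1


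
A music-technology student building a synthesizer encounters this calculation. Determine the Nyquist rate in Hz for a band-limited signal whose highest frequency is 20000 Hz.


The Nyquist rate is twice the maximum frequency component.
fs_min = 2 * fmax
      = 2 * 20000
      = 40000 Hz

40000


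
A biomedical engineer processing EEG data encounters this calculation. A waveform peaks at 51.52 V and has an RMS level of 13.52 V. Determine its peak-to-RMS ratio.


Crest factor is the ratio of peak to RMS:
CF = V_peak / V_rms
   = 51.52 / 13.52
   = 3.8107

3.8107


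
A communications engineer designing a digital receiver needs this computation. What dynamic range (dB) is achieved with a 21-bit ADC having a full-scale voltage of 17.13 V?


Dynamic range from full-scale to LSB:
V_min = V_max / 2^bits = 17.13 / 2^21
DR = 20 * log10(V_max / V_min)
   = 20 * log10(2^21)
   = 20 * 21 * log10(2)
   = 126.43 dB

126.43 dB


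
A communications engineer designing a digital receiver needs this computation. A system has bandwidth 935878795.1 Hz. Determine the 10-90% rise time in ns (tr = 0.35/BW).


Rise time from bandwidth relationship:
tr = 0.35 / BW
   = 0.35 / 935878795.1
   = 3.739800515e-10 s
   = 0.374 ns

0.374 ns


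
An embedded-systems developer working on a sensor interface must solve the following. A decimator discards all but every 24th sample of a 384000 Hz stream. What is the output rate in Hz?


Decimation reduces the sample rate:
fs_out = fs_in / M
       = 384000 / 24
       = 16000.0 Hz

16000.0 Hz


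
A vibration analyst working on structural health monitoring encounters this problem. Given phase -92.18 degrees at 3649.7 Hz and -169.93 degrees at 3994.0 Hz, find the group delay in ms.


Group delay from phase difference:
tau = -d(phi)/d(omega)
d(phi) = -77.75 deg = -1.356993 rad
d(omega) = 2*pi*(3994.0 - 3649.7) = 2163.3007 rad/s
tau = -(-1.356993) / 2163.3007
    = 0.6273 ms

0.6273 ms


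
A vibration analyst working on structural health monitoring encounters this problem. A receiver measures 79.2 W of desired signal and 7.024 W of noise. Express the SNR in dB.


SNR in decibels:
SNR = 10 * log10(Ps / Pn)
    = 10 * log10(79.2 / 7.024)
    = 10 * log10(11.2756)
    = 10 * 1.0521
    = 10.52 dB

10.52 dB


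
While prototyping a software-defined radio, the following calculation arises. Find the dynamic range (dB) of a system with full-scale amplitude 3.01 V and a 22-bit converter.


Dynamic range from full-scale to LSB:
V_min = V_max / 2^bits = 3.01 / 2^22
DR = 20 * log10(V_max / V_min)
   = 20 * log10(2^22)
   = 20 * 22 * log10(2)
   = 132.45 dB

132.45 dB


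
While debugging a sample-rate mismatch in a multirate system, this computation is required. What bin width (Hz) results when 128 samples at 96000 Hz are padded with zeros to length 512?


Frequency resolution after zero-padding:
N_padded = 128 * 4 = 512
df = fs / N_padded
   = 96000 / 512
   = 187.5 Hz

187.5 Hz


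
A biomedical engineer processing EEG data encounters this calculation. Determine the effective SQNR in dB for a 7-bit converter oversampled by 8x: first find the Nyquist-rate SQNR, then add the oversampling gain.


Step 1 — baseline SQNR at Nyquist:
SQNR_base = 6.02*N + 1.76
          = 6.02*7 + 1.76
          = 43.9 dB

Step 2 — oversampling processing gain:
G = 10*log10(OSR) = 10*log10(8) = 9.03 dB

Step 3 — total:
SQNR_total = 43.9 + 9.03 = 52.93 dB

Base SQNR = 43.9 dB; oversampled SQNR = 52.93 dB


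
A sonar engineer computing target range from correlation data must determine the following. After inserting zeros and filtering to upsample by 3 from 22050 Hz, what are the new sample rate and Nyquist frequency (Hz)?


Step 1 — output sample rate after interpolation by L:
fs_out = L * fs_in = 3 * 22050 = 66150 Hz

Step 2 — Nyquist frequency of the output stream:
f_Nyq = fs_out / 2 = 66150 / 2 = 33075.0 Hz

fs_out = 66150 Hz; f_Nyquist = 33075.0 Hz


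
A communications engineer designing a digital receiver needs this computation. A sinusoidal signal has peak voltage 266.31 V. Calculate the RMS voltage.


RMS voltage for a sinusoidal waveform:
V_rms = V_peak / sqrt(2)
      = 266.31 / 1.414214
      = 188.31 V

188.31 V


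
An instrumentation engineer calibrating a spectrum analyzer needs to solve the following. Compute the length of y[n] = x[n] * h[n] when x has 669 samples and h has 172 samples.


Linear convolution output length:
L = N + M - 1
  = 669 + 172 - 1
  = 840 samples

840


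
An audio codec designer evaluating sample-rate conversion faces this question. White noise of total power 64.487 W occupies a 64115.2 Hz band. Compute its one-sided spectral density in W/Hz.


Power spectral density:
PSD = P / BW
    = 64.487 / 64115.2
    = 0.0010058 W/Hz

0.0010058 W/Hz


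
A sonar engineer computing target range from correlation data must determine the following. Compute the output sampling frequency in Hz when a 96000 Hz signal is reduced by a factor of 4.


Decimation reduces the sample rate:
fs_out = fs_in / M
       = 96000 / 4
       = 24000.0 Hz

24000.0 Hz


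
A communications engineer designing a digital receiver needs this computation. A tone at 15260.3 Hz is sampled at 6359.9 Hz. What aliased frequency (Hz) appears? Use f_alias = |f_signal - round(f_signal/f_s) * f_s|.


Compute the nearest integer multiple of fs to the signal:
n = round(15260.3 / 6359.9) = 2
f_alias = |15260.3 - 2 * 6359.9|
        = |15260.3 - 12719.8|
        = 2540.5 Hz

2540.5


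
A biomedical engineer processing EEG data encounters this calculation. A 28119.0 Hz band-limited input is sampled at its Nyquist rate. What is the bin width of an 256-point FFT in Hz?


Step 1 — Nyquist sampling rate:
fs = 2 * fmax = 2 * 28119.0 = 56238.0 Hz

Step 2 — DFT bin spacing:
df = fs / N = 56238.0 / 256 = 219.6797 Hz

219.6797 Hz


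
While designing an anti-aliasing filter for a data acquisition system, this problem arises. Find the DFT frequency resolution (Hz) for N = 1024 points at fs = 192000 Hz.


DFT frequency resolution:
df = fs / N
   = 192000 / 1024
   = 187.5 Hz

187.5 Hz


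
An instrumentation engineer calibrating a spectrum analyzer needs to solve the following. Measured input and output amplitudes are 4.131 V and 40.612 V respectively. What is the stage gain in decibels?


Voltage gain in dB:
G = 20 * log10(Vout / Vin)
  = 20 * log10(40.612 / 4.131)
  = 20 * log10(9.831034)
  = 20 * 0.992599
  = 19.85 dB

19.85 dB


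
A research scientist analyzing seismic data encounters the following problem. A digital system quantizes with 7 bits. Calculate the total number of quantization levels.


Number of quantization levels = 2^N
= 2^7
= 128

128


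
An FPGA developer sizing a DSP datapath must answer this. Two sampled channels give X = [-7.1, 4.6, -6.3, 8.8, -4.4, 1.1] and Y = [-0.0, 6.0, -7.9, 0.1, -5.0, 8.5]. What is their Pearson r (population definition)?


Pearson correlation coefficient (population):
r = cov(X,Y) / (std(X) * std(Y))
Mean X = -0.55, Mean Y = 0.2833
Cov(X,Y) = 18.4225
Std(X) = 5.880122, Std(Y) = 5.703629
r = 0.5493

0.5493


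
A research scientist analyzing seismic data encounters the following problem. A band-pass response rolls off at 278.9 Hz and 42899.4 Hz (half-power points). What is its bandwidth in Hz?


Bandwidth is the difference of -3dB frequencies:
BW = f_high - f_low
   = 42899.4 - 278.9
   = 42620.5 Hz

42620.5 Hz


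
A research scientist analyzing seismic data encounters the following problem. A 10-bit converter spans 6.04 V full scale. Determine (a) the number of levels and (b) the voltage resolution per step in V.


Step 1 — number of quantization levels:
L = 2^N = 2^10 = 1024

Step 2 — LSB step size:
delta = Vfs / L
      = 6.04 / 1024
      = 0.00589844 V

Levels = 1024; step size = 0.00589844 V


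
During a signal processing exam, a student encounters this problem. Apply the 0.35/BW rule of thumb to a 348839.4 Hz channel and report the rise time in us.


Rise time from bandwidth relationship:
tr = 0.35 / BW
   = 0.35 / 348839.4
   = 1.003327032e-06 s
   = 1.0033 us

1.0033 us


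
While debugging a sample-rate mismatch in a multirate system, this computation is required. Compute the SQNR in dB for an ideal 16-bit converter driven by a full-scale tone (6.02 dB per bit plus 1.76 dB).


Theoretical SNR for a full-scale sinusoid:
SNR = 6.02 * N + 1.76
    = 6.02 * 16 + 1.76
    = 96.32 + 1.76
    = 98.08 dB

98.08 dB


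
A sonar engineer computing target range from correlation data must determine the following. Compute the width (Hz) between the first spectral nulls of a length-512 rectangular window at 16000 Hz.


Main lobe width for a rectangular window:
Width = 2 * fs / N
      = 2 * 16000 / 512
      = 32000 / 512
      = 62.5 Hz

62.5 Hz


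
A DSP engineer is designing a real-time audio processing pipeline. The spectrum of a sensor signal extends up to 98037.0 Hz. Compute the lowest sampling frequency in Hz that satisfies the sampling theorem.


The Nyquist rate is twice the maximum frequency component.
fs_min = 2 * fmax
      = 2 * 98037.0
      = 196074.0 Hz

196074.0


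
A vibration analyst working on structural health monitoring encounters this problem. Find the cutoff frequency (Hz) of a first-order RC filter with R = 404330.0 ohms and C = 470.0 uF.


Cutoff frequency of a first-order RC filter:
fc = 1 / (2 * pi * R * C)
C = 470.0 uF = 0.00047 F
fc = 1 / (2 * pi * 404330.0 * 0.00047)
   = 1 / 1194.0257481684
   = 0.000838 Hz

0.000838 Hz


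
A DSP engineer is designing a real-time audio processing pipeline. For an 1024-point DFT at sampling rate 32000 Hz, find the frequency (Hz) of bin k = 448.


Frequency of DFT bin k:
f_k = k * fs / N
    = 448 * 32000 / 1024
    = 14336000 / 1024
    = 14000.0 Hz

14000.0 Hz


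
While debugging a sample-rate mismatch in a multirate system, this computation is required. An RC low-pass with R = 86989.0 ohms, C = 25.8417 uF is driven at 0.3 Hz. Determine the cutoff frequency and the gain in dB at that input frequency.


Step 1 — cutoff frequency:
fc = 1 / (2*pi*R*C)
C = 25.8417 uF = 2.58417e-05 F
fc = 1 / (2*pi*86989.0*2.58417e-05)
   = 0.0708002 Hz

Step 2 — magnitude at f = 0.3 Hz:
|H(f)| = 1 / sqrt(1 + (f/fc)^2)
f/fc = 0.3 / 0.0708002 = 4.237276
|H| = 1 / sqrt(1 + 17.954508) = 0.2296909
|H|_dB = 20*log10(0.2296909) = -12.78 dB

fc = 0.0708002 Hz; |H(0.3 Hz)| = -12.78 dB


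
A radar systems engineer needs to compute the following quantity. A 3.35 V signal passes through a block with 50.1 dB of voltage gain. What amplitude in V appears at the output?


Output voltage from dB gain:
V_out = V_in * 10^(gain_dB / 20)
      = 3.35 * 10^(50.1 / 20)
      = 3.35 * 319.889511
      = 1071.6299 V

1071.6299 V


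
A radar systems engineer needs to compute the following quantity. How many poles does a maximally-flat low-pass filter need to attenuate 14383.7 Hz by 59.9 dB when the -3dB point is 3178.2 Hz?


Butterworth filter order formula:
n = log10(10^(A/10) - 1) / (2 * log10(f_stop/f_pass))
10^(59.9/10) - 1 = 977236.221
f_stop/f_pass = 14383.7 / 3178.2 = 4.5257
n = 4.5677 -> ceil = 5

5


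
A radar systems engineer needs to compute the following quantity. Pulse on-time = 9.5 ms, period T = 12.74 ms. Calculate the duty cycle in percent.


Duty cycle as a percentage:
DC = (t_on / T) * 100
   = (9.5 / 12.74) * 100
   = 0.745683 * 100
   = 74.57 %

74.57 %


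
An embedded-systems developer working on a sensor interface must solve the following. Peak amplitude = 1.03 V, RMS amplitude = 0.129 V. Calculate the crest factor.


Crest factor is the ratio of peak to RMS:
CF = V_peak / V_rms
   = 1.03 / 0.129
   = 7.9845

7.9845


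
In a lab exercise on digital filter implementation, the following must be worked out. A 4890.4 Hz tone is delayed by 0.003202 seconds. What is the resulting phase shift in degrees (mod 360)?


Phase shift from frequency and time delay:
phi = 360 * f * t_delay
    = 360 * 4890.4 * 0.003202
    = 5637.26 degrees
    mod 360 = 237.26 degrees

237.26 degrees


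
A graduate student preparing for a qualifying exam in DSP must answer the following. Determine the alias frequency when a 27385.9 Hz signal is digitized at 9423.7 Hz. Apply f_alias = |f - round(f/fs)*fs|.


Compute the nearest integer multiple of fs to the signal:
n = round(27385.9 / 9423.7) = 3
f_alias = |27385.9 - 3 * 9423.7|
        = |27385.9 - 28271.1|
        = 885.2 Hz

885.2


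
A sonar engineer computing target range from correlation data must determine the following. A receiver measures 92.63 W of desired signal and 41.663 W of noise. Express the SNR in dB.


SNR in decibels:
SNR = 10 * log10(Ps / Pn)
    = 10 * log10(92.63 / 41.663)
    = 10 * log10(2.2233)
    = 10 * 0.347
    = 3.47 dB

3.47 dB


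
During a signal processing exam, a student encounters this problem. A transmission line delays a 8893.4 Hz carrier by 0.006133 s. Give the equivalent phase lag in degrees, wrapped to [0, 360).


Phase shift from frequency and time delay:
phi = 360 * f * t_delay
    = 360 * 8893.4 * 0.006133
    = 19635.56 degrees
    mod 360 = 195.56 degrees

195.56 degrees


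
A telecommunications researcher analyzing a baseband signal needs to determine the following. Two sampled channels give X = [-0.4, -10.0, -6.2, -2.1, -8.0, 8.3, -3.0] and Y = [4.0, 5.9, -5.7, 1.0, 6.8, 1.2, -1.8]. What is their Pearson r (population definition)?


Pearson correlation coefficient (population):
r = cov(X,Y) / (std(X) * std(Y))
Mean X = -3.0571, Mean Y = 1.6286
Cov(X,Y) = -4.506939
Std(X) = 5.599453, Std(Y) = 4.082266
r = -0.1972

-0.1972


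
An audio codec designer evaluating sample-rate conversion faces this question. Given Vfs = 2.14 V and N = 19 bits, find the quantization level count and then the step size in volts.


Step 1 — number of quantization levels:
L = 2^N = 2^19 = 524288

Step 2 — LSB step size:
delta = Vfs / L
      = 2.14 / 524288
      = 4.08e-06 V

Levels = 524288; step size = 4.08e-06 V


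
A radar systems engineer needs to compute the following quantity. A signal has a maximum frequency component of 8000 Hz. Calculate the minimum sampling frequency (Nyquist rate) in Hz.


The Nyquist rate is twice the maximum frequency component.
fs_min = 2 * fmax
      = 2 * 8000
      = 16000 Hz

16000


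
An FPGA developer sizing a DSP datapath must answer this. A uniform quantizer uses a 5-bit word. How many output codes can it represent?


Number of quantization levels = 2^N
= 2^5
= 32

32


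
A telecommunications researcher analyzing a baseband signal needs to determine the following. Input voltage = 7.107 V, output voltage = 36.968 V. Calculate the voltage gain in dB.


Voltage gain in dB:
G = 20 * log10(Vout / Vin)
  = 20 * log10(36.968 / 7.107)
  = 20 * log10(5.201632)
  = 20 * 0.71614
  = 14.32 dB

14.32 dB


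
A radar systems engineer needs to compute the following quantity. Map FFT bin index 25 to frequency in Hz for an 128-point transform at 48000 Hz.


Frequency of DFT bin k:
f_k = k * fs / N
    = 25 * 48000 / 128
    = 1200000 / 128
    = 9375.0 Hz

9375.0 Hz


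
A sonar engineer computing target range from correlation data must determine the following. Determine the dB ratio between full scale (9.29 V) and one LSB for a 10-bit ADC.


Dynamic range from full-scale to LSB:
V_min = V_max / 2^bits = 9.29 / 2^10
DR = 20 * log10(V_max / V_min)
   = 20 * log10(2^10)
   = 20 * 10 * log10(2)
   = 60.21 dB

60.21 dB


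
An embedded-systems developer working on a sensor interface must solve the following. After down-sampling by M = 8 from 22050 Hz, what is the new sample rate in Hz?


Decimation reduces the sample rate:
fs_out = fs_in / M
       = 22050 / 8
       = 2756.25 Hz

2756.25 Hz


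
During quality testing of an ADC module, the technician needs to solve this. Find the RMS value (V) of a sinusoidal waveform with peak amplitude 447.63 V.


RMS voltage for a sinusoidal waveform:
V_rms = V_peak / sqrt(2)
      = 447.63 / 1.414214
      = 316.522 V

316.522 V


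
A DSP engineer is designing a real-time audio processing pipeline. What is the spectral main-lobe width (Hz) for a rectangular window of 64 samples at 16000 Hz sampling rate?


Main lobe width for a rectangular window:
Width = 2 * fs / N
      = 2 * 16000 / 64
      = 32000 / 64
      = 500.0 Hz

500.0 Hz


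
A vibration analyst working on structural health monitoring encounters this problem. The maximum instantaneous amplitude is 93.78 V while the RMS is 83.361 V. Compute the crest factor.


Crest factor is the ratio of peak to RMS:
CF = V_peak / V_rms
   = 93.78 / 83.361
   = 1.125

1.125


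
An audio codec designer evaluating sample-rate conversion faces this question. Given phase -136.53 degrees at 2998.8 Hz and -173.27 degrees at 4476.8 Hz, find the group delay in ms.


Group delay from phase difference:
tau = -d(phi)/d(omega)
d(phi) = -36.74 deg = -0.641234 rad
d(omega) = 2*pi*(4476.8 - 2998.8) = 9286.5479 rad/s
tau = -(-0.641234) / 9286.5479
    = 0.069 ms

0.069 ms


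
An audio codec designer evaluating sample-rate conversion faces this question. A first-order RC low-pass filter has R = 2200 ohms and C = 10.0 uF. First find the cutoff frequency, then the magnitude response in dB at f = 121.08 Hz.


Step 1 — cutoff frequency:
fc = 1 / (2*pi*R*C)
C = 10.0 uF = 1e-05 F
fc = 1 / (2*pi*2200*1e-05)
   = 7.23432 Hz

Step 2 — magnitude at f = 121.08 Hz:
|H(f)| = 1 / sqrt(1 + (f/fc)^2)
f/fc = 121.08 / 7.23432 = 16.736888
|H| = 1 / sqrt(1 + 280.12342) = 0.0596419
|H|_dB = 20*log10(0.0596419) = -24.49 dB

fc = 7.23432 Hz; |H(121.08 Hz)| = -24.49 dB


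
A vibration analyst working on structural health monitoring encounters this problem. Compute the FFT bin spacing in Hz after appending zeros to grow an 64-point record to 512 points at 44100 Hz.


Frequency resolution after zero-padding:
N_padded = 64 * 8 = 512
df = fs / N_padded
   = 44100 / 512
   = 86.1328 Hz

86.1328 Hz


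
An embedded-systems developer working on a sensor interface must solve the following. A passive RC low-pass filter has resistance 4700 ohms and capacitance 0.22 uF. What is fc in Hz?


Cutoff frequency of a first-order RC filter:
fc = 1 / (2 * pi * R * C)
C = 0.22 uF = 2.2e-07 F
fc = 1 / (2 * pi * 4700 * 2.2e-07)
   = 1 / 0.0064968136076237
   = 153.921608 Hz

153.921608 Hz


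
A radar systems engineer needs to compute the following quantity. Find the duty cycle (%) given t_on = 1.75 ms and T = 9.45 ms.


Duty cycle as a percentage:
DC = (t_on / T) * 100
   = (1.75 / 9.45) * 100
   = 0.185185 * 100
   = 18.52 %

18.52 %
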